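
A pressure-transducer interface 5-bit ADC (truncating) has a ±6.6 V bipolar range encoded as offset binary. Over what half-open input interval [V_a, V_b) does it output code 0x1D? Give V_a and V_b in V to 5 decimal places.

[5.36250 V, 5.77500 V)

LSB = 13.2/2^5 = 412.500 mV.
Code 0x1D = 29 decimal.
V_a = V_low + 29·LSB = 5.3625 V; V_b = V_low + 30·LSB = 5.775 V.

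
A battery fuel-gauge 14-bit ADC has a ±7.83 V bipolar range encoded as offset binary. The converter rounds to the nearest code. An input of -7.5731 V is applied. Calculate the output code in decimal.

code 269

Full-scale span = 15.66 V; LSB = 15.66/2^14 = 0.956 mV.
(V_in − V_low)/LSB = (-7.5731 − (−7.83)) / 0.000955811 = 268.777.
So the output code is 269.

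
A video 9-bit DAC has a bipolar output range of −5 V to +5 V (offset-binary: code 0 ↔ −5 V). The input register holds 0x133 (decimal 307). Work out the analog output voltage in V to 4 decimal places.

0.9961 V

LSB = 10 V / 2^9 = 19.531 mV.
Code 0x133 = 307 decimal.
V_out = (−5) + 307 × 0.0195312 V = 0.996094 V.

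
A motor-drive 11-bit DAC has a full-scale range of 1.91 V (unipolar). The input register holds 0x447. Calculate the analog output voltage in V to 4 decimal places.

1.0212 V

LSB = 1.91 V / 2^11 = 0.933 mV.
Code 0x447 = 1095 decimal.
V_out = 0 + 1095 × 0.000932617 V = 1.02122 V.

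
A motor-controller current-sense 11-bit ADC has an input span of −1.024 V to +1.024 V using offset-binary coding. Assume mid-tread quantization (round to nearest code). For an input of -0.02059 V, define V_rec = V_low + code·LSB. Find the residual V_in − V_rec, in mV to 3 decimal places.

Step size: 2.048 V ÷ 2^11 = 1.000 mV.
(-0.02059 − (−1.024))/0.001 = 1003.4100; round gives code 1003.
Code 1003 maps back to (−1.024) + 1003×0.001 V = -0.021 V.
Error = -0.02059 − (−0.021) = 0.00041 V = 0.410 mV.

0.410 mV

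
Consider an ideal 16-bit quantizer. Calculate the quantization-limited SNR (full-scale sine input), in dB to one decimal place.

SNR ≈ 6.02·N + 1.76 dB = 6.02·16 + 1.76 = 98.08 dB.

98.1 dB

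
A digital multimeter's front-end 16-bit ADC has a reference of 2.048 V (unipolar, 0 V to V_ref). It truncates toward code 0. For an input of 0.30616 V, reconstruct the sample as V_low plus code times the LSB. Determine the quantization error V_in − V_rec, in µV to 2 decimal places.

3.75 µV

LSB = 2.048/2^16 = 31.25 µV.
(0.30616 − 0)/3.125e-05 = 9797.1200; ⌊·⌋ gives code 9797.
Code 9797 maps back to 0 + 9797×3.125e-05 V = 0.30615625 V.
Difference: 3.75e-06 V → 3.75 µV.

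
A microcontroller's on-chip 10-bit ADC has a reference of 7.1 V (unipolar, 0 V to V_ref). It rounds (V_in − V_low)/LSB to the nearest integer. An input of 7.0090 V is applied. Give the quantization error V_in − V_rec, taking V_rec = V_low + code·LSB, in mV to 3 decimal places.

One LSB is 7.1 V / 1024 = 6.934 mV.
Scaled input = 1010.8755 LSBs, so code = 1011.
Reconstructed: 7.0098633 V.
Error = 7.0090 − 7.0098633 = -0.000863281 V = -0.863 mV.

-0.863 mV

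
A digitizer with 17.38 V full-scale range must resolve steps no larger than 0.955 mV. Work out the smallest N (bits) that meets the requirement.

15 bits

Number of steps required ≥ 17.38 V / 0.955 mV = 18198.95.
Need 2^N ≥ 18198.95; 2^14 = 16384, 2^15 = 32768.
Minimum N = 15.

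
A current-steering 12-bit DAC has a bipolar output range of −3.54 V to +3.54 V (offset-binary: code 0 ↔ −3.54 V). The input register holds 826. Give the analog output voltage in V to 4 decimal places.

LSB = 7.08 V / 2^12 = 1.729 mV.
V_out = (−3.54) + 826 × 0.00172852 V = -2.11225 V.

-2.1122 V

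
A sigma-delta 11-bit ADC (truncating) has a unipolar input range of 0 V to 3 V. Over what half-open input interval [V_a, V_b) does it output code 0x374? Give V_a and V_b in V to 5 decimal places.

LSB = 3/2^11 = 1.465 mV.
Code 0x374 = 884 decimal.
V_a = V_low + 884·LSB = 1.29492 V; V_b = V_low + 885·LSB = 1.29639 V.

[1.29492 V, 1.29639 V)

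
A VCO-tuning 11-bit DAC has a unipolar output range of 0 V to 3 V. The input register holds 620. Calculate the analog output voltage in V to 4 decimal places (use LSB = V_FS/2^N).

LSB = 3 V / 2^11 = 1.465 mV.
V_out = 0 + 620 × 0.00146484 V = 0.908203 V.

0.9082 V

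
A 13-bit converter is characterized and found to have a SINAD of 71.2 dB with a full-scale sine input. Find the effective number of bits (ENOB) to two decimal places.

11.53 bits

ENOB = (SINAD − 1.76) / 6.02 = (71.2 − 1.76)/6.02 = 11.535.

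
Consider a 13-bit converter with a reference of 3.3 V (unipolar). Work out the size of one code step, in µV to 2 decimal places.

Full-scale span = 3.3 V.
LSB = 3.3 / 2^13 = 3.3 / 8192 = 0.000402832 V = 402.83 µV.

402.83 µV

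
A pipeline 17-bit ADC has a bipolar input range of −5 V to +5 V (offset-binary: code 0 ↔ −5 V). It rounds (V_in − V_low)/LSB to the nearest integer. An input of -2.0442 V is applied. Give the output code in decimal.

code 38742

With 131072 levels over 10 V, one step is 76.29 µV.
(-2.0442 − (−5)) / 7.62939e-05 = 38742.262 LSBs.
Round → code 38742.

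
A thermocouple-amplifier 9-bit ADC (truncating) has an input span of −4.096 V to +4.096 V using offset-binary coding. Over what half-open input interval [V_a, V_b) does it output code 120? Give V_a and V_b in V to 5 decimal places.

LSB = 8.192/2^9 = 16.000 mV.
V_a = V_low + 120·LSB = -2.176 V; V_b = V_low + 121·LSB = -2.16 V.

[-2.17600 V, -2.16000 V)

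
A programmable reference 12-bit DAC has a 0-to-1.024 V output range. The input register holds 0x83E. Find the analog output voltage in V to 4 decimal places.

0.5275 V

LSB = 1.024 V / 2^12 = 250.00 µV.
Code 0x83E = 2110 decimal.
V_out = 0 + 2110 × 0.00025 V = 0.5275 V.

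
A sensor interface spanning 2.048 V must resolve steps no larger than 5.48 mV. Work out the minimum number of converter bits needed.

9 bits

Number of steps required ≥ 2.048 V / 5.48 mV = 373.72.
Need 2^N ≥ 373.72; 2^8 = 256, 2^9 = 512.
Minimum N = 9.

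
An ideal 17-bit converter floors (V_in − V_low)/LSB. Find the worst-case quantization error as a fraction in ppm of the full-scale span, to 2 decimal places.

7.63 ppm

Truncating → worst-case error = 1 LSB = V_FS/2^17, so 1e+06/131072 = 7.62939 ppm of full scale.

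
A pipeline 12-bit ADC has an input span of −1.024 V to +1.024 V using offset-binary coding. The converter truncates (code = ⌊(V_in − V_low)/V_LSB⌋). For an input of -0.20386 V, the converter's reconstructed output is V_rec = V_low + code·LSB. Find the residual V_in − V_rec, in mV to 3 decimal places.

One LSB is 2.048 V / 4096 = 0.500 mV.
Scaled input = 1640.2800 LSBs, so code = 1640.
V_rec = (−1.024) + 1640·0.0005 = -0.204 V.
Difference: 0.00014 V → 0.140 mV.

0.140 mV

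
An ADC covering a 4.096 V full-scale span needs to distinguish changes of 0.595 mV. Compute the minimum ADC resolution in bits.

Number of steps required ≥ 4.096 V / 0.595 mV = 6884.03.
Need 2^N ≥ 6884.03; 2^12 = 4096, 2^13 = 8192.
Minimum N = 13.

13 bits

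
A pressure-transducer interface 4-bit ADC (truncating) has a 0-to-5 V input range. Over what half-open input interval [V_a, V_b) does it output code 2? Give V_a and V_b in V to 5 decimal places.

LSB = 5/2^4 = 312.500 mV.
V_a = V_low + 2·LSB = 0.625 V; V_b = V_low + 3·LSB = 0.9375 V.

[0.62500 V, 0.93750 V)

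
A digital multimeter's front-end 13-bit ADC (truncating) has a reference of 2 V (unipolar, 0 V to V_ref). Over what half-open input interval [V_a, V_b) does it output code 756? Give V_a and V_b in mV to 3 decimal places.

LSB = 2/2^13 = 244.14 µV.
V_a = V_low + 756·LSB = 0.18457 V; V_b = V_low + 757·LSB = 0.184814 V.

[184.570 mV, 184.814 mV)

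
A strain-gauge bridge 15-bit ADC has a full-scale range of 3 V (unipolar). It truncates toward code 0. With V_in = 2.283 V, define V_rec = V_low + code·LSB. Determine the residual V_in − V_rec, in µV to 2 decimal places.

41.02 µV

One LSB is 3 V / 32768 = 91.55 µV.
(V_in − V_low)/LSB = (2.283 − 0)/9.15527e-05 = 24936.4480 → code 24936 (floor).
Code 24936 maps back to 0 + 24936×9.15527e-05 V = 2.282959 V.
V_in − V_rec = 4.10156e-05 V = 41.02 µV.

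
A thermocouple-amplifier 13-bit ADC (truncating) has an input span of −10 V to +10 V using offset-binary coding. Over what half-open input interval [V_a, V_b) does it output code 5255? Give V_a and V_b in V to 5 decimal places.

[2.82959 V, 2.83203 V)

LSB = 20/2^13 = 2.441 mV.
V_a = V_low + 5255·LSB = 2.82959 V; V_b = V_low + 5256·LSB = 2.83203 V.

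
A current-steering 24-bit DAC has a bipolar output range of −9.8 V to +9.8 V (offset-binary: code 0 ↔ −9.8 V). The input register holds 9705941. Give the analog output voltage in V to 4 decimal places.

1.5390 V

LSB = 19.6 V / 2^24 = 1.17 µV.
V_out = (−9.8) + 9705941 × 1.16825e-06 V = 1.53898 V.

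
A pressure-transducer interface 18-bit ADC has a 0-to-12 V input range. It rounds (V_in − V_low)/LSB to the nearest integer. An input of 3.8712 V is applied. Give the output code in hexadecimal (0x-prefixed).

code 0x14A58 (decimal 84568)

With 262144 levels over 12 V, one step is 45.78 µV.
(V_in − V_low)/LSB = (3.8712 − 0) / 4.57764e-05 = 84567.654.
round(84567.654) = 84568.
In hexadecimal (0x-prefixed): 0x14A58.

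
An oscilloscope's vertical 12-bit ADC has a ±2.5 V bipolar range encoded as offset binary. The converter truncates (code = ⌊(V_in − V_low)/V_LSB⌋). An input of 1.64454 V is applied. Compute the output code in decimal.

With 4096 levels over 5 V, one step is 1.221 mV.
Input sits at 3395.207 steps above V_low.
⌊·⌋(3395.207) = 3395.

code 3395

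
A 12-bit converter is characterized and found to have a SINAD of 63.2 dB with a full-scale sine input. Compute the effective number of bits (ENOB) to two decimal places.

ENOB = (SINAD − 1.76) / 6.02 = (63.2 − 1.76)/6.02 = 10.206.

10.21 bits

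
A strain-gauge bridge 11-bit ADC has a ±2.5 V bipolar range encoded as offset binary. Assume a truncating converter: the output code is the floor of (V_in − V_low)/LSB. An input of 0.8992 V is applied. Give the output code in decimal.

Full-scale span = 5 V; LSB = 5/2^11 = 2.441 mV.
(0.8992 − (−2.5)) / 0.00244141 = 1392.312 LSBs.
⌊·⌋(1392.312) = 1392.

code 1392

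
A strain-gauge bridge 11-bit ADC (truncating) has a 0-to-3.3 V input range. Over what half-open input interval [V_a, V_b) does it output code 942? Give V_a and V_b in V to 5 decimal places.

[1.51787 V, 1.51948 V)

LSB = 3.3/2^11 = 1.611 mV.
V_a = V_low + 942·LSB = 1.51787 V; V_b = V_low + 943·LSB = 1.51948 V.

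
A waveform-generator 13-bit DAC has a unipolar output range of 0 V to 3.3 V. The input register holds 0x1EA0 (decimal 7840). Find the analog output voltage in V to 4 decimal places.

3.1582 V

LSB = 3.3 V / 2^13 = 402.83 µV.
Code 0x1EA0 = 7840 decimal.
V_out = 0 + 7840 × 0.000402832 V = 3.1582 V.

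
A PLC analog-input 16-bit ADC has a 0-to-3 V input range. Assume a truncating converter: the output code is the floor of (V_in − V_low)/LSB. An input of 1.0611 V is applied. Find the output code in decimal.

Full-scale span = 3 V; LSB = 3/2^16 = 45.78 µV.
Input sits at 23180.083 steps above V_low.
Floor → code 23180.

code 23180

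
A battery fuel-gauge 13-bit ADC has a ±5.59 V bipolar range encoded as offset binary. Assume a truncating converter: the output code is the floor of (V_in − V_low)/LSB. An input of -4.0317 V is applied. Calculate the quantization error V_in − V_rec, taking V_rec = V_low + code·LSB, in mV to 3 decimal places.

LSB = 11.18/2^13 = 1.365 mV.
(-4.0317 − (−5.59))/0.00136475 = 1141.8241; ⌊·⌋ gives code 1141.
Code 1141 maps back to (−5.59) + 1141×0.00136475 V = -4.0328247 V.
Error = -4.0317 − (−4.0328247) = 0.00112471 V = 1.125 mV.

1.125 mV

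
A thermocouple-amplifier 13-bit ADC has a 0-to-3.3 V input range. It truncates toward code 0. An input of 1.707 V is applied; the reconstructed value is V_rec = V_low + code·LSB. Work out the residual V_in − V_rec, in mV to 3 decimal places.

0.201 mV

LSB = 3.3/2^13 = 402.83 µV.
Scaled input = 4237.4982 LSBs, so code = 4237.
V_rec = 0 + 4237·0.000402832 = 1.7067993 V.
Error = 1.707 − 1.7067993 = 0.000200684 V = 0.201 mV.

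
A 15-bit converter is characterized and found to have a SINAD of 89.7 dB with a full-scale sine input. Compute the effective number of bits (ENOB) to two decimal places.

14.61 bits

ENOB = (SINAD − 1.76) / 6.02 = (89.7 − 1.76)/6.02 = 14.608.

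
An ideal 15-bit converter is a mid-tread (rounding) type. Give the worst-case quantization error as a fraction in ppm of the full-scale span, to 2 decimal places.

15.26 ppm

Rounding → worst-case error = ½ LSB = V_FS/2^16, so 1e+06/65536 = 15.2588 ppm of full scale.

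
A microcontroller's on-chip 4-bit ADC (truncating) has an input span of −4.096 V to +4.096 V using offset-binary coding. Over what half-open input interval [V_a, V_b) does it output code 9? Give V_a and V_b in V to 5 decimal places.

LSB = 8.192/2^4 = 0.5120 V.
V_a = V_low + 9·LSB = 0.512 V; V_b = V_low + 10·LSB = 1.024 V.

[0.51200 V, 1.02400 V)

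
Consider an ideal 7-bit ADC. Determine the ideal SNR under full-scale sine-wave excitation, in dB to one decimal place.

43.9 dB

SNR ≈ 6.02·N + 1.76 dB = 6.02·7 + 1.76 = 43.90 dB.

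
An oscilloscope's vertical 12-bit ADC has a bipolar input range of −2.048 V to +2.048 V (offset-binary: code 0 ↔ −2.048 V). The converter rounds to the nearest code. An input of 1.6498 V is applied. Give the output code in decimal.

code 3698

LSB = 4.096 V / 4096 = 1.000 mV.
(1.6498 − (−2.048)) / 0.001 = 3697.800 LSBs.
So the output code is 3698.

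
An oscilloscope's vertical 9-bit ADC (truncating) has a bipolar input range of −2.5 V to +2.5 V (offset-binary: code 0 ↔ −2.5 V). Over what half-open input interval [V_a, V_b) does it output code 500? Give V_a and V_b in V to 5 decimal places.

[2.38281 V, 2.39258 V)

LSB = 5/2^9 = 9.766 mV.
V_a = V_low + 500·LSB = 2.38281 V; V_b = V_low + 501·LSB = 2.39258 V.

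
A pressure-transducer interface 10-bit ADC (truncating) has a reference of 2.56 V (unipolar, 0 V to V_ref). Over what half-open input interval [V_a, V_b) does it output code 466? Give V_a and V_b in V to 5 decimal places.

LSB = 2.56/2^10 = 2.500 mV.
V_a = V_low + 466·LSB = 1.165 V; V_b = V_low + 467·LSB = 1.1675 V.

[1.16500 V, 1.16750 V)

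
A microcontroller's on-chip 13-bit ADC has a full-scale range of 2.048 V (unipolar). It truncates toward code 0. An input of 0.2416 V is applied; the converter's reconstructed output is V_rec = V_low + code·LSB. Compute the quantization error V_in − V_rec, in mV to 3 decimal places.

LSB = 2.048/2^13 = 250.00 µV.
(V_in − V_low)/LSB = (0.2416 − 0)/0.00025 = 966.4000 → code 966 (floor).
V_rec = 0 + 966·0.00025 = 0.2415 V.
Difference: 0.0001 V → 0.100 mV.

0.100 mV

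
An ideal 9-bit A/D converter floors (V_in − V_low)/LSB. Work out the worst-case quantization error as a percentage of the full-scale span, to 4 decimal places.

Truncating → worst-case error = 1 LSB = V_FS/2^9, so 100/512 = 0.195312 % of full scale.

0.1953 %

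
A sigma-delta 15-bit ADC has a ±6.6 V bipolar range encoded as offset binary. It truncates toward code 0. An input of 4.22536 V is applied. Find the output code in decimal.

code 26873

LSB = 13.2 V / 32768 = 402.83 µV.
Input sits at 26873.136 steps above V_low.
Floor → code 26873.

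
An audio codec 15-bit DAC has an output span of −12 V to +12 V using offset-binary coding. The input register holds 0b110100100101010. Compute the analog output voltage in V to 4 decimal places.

7.7183 V

LSB = 24 V / 2^15 = 0.732 mV.
Code 0b110100100101010 = 26922 decimal.
V_out = (−12) + 26922 × 0.000732422 V = 7.71826 V.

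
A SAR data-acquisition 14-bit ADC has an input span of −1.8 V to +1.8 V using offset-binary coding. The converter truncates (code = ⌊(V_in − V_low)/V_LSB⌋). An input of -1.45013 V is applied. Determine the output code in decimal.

code 1592

LSB = 3.6 V / 16384 = 219.73 µV.
(V_in − V_low)/LSB = (-1.45013 − (−1.8)) / 0.000219727 = 1592.297.
⌊·⌋(1592.297) = 1592.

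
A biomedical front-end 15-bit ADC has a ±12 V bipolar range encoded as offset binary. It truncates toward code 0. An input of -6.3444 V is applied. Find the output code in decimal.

LSB = 24 V / 32768 = 0.732 mV.
(V_in − V_low)/LSB = (-6.3444 − (−12)) / 0.000732422 = 7721.779.
So the output code is 7721.

code 7721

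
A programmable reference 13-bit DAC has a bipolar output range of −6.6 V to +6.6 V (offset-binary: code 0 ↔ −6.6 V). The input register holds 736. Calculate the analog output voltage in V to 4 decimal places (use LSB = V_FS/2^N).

-5.4141 V

LSB = 13.2 V / 2^13 = 1.611 mV.
V_out = (−6.6) + 736 × 0.00161133 V = -5.41406 V.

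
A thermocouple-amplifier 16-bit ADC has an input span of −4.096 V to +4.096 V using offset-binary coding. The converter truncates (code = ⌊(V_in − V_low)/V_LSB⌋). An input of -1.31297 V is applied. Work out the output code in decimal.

code 22264

LSB = 8.192 V / 65536 = 125.00 µV.
Input sits at 22264.240 steps above V_low.
Floor → code 22264.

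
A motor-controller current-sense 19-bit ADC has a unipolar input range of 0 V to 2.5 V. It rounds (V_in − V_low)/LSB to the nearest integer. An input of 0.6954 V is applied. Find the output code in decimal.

code 145836

LSB = 2.5 V / 524288 = 4.77 µV.
(0.6954 − 0) / 4.76837e-06 = 145835.950 LSBs.
round(145835.950) = 145836.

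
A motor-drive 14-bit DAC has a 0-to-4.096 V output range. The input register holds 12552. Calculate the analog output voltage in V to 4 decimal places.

LSB = 4.096 V / 2^14 = 250.00 µV.
V_out = 0 + 12552 × 0.00025 V = 3.138 V.

3.1380 V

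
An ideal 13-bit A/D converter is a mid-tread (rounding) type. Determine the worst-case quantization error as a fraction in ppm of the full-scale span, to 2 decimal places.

61.04 ppm

Rounding → worst-case error = ½ LSB = V_FS/2^14, so 1e+06/16384 = 61.0352 ppm of full scale.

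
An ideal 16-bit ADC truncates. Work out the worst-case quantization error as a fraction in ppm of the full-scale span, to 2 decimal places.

15.26 ppm

Truncating → worst-case error = 1 LSB = V_FS/2^16, so 1e+06/65536 = 15.2588 ppm of full scale.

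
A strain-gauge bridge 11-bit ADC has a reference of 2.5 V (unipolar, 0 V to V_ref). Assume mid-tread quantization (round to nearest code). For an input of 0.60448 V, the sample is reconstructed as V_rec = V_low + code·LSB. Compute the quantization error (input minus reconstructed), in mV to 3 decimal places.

0.232 mV

LSB = 2.5/2^11 = 1.221 mV.
(V_in − V_low)/LSB = (0.60448 − 0)/0.0012207 = 495.1900 → code 495 (round).
Reconstructed: 0.60424805 V.
V_in − V_rec = 0.000231953 V = 0.232 mV.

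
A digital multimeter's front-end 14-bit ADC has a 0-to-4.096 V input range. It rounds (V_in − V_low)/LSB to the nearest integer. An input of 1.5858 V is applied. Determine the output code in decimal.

LSB = 4.096 V / 16384 = 250.00 µV.
Input sits at 6343.200 steps above V_low.
round(6343.200) = 6343.

code 6343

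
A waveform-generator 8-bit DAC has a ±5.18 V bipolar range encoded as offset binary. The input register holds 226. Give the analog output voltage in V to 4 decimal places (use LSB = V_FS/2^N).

LSB = 10.36 V / 2^8 = 40.469 mV.
V_out = (−5.18) + 226 × 0.0404687 V = 3.96594 V.

3.9659 V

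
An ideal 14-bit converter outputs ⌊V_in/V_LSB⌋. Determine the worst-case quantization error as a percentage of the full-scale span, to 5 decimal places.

0.00610 %

Truncating → worst-case error = 1 LSB = V_FS/2^14, so 100/16384 = 0.00610352 % of full scale.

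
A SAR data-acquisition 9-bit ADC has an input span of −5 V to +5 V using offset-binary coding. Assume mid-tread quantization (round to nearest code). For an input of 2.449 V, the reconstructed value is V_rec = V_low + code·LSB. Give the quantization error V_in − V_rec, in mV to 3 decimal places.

Step size: 10 V ÷ 2^9 = 19.531 mV.
Scaled input = 381.3888 LSBs, so code = 381.
Reconstructed: 2.4414062 V.
V_in − V_rec = 0.00759375 V = 7.594 mV.

7.594 mV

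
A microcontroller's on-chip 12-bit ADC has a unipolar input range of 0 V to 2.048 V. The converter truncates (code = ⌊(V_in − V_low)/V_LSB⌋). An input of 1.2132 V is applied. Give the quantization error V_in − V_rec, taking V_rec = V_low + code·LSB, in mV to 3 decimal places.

0.200 mV

One LSB is 2.048 V / 4096 = 0.500 mV.
Scaled input = 2426.4000 LSBs, so code = 2426.
V_rec = 0 + 2426·0.0005 = 1.213 V.
Difference: 0.0002 V → 0.200 mV.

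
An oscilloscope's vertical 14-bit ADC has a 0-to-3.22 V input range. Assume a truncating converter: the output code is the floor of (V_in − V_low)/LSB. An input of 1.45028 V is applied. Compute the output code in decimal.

code 7379

With 16384 levels over 3.22 V, one step is 196.53 µV.
(V_in − V_low)/LSB = (1.45028 − 0) / 0.000196533 = 7379.313.
So the output code is 7379.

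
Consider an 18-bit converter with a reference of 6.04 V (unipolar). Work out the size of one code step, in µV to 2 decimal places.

23.04 µV

Full-scale span = 6.04 V.
LSB = 6.04 / 2^18 = 6.04 / 262144 = 2.30408e-05 V = 23.04 µV.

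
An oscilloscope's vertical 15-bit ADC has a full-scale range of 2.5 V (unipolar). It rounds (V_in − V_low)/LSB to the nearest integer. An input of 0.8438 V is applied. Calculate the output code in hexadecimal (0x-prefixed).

LSB = 2.5 V / 32768 = 76.29 µV.
(V_in − V_low)/LSB = (0.8438 − 0) / 7.62939e-05 = 11059.855.
So the output code is 11060.
In hexadecimal (0x-prefixed): 0x2B34.

code 0x2B34 (decimal 11060)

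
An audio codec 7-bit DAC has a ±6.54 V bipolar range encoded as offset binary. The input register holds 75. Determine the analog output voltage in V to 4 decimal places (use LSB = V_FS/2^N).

LSB = 13.08 V / 2^7 = 102.188 mV.
V_out = (−6.54) + 75 × 0.102188 V = 1.12406 V.

1.1241 V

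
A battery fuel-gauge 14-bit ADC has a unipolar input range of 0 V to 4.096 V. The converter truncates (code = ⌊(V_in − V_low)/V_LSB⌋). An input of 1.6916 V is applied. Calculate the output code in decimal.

LSB = 4.096 V / 16384 = 250.00 µV.
(V_in − V_low)/LSB = (1.6916 − 0) / 0.00025 = 6766.400.
Floor → code 6766.

code 6766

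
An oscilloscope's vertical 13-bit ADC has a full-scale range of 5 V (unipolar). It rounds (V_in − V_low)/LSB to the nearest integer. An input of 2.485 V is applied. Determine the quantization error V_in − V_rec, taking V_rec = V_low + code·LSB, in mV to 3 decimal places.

0.259 mV

One LSB is 5 V / 8192 = 0.610 mV.
(2.485 − 0)/0.000610352 = 4071.4240; round gives code 4071.
V_rec = 0 + 4071·0.000610352 = 2.4847412 V.
Difference: 0.000258789 V → 0.259 mV.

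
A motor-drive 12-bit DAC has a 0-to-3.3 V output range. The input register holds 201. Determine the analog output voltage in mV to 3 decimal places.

161.938 mV

LSB = 3.3 V / 2^12 = 0.806 mV.
V_out = 0 + 201 × 0.000805664 V = 0.161938 V.
= 161.938 mV.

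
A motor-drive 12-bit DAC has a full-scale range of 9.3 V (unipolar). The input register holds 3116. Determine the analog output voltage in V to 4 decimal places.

LSB = 9.3 V / 2^12 = 2.271 mV.
V_out = 0 + 3116 × 0.00227051 V = 7.0749 V.

7.0749 V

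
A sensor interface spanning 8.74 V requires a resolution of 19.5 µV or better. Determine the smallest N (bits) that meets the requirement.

Number of steps required ≥ 8.74 V / 19.5 µV = 448205.13.
Need 2^N ≥ 448205.13; 2^18 = 262144, 2^19 = 524288.
Minimum N = 19.

19 bits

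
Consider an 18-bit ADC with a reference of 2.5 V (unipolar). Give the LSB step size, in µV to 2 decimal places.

9.54 µV

Full-scale span = 2.5 V.
LSB = 2.5 / 2^18 = 2.5 / 262144 = 9.53674e-06 V = 9.54 µV.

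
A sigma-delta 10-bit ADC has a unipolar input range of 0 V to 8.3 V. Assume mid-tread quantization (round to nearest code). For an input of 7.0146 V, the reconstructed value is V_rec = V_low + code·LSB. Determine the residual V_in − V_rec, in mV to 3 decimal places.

One LSB is 8.3 V / 1024 = 8.105 mV.
Scaled input = 865.4157 LSBs, so code = 865.
Reconstructed: 7.0112305 V.
V_in − V_rec = 0.00336953 V = 3.370 mV.

3.370 mV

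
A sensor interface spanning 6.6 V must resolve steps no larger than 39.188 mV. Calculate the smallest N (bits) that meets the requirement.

Number of steps required ≥ 6.6 V / 39.188 mV = 168.42.
Need 2^N ≥ 168.42; 2^7 = 128, 2^8 = 256.
Minimum N = 8.

8 bits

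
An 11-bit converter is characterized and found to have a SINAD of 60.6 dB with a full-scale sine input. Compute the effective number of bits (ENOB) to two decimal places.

9.77 bits

ENOB = (SINAD − 1.76) / 6.02 = (60.6 − 1.76)/6.02 = 9.774.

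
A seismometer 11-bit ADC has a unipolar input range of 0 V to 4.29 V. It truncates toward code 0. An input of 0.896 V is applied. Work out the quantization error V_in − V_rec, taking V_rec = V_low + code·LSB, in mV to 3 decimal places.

LSB = 4.29/2^11 = 2.095 mV.
(0.896 − 0)/0.00209473 = 427.7408; ⌊·⌋ gives code 427.
Reconstructed: 0.89444824 V.
Difference: 0.00155176 V → 1.552 mV.

1.552 mV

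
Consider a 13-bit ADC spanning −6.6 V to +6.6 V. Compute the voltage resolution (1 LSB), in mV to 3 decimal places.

1.611 mV

Full-scale span = 13.2 V.
LSB = 13.2 / 2^13 = 13.2 / 8192 = 0.00161133 V = 1.611 mV.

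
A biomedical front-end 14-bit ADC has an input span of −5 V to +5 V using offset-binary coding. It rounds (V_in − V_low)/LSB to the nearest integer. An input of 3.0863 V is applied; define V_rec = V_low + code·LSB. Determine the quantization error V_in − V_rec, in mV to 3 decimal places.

-0.248 mV

One LSB is 10 V / 16384 = 0.610 mV.
(V_in − V_low)/LSB = (3.0863 − (−5))/0.000610352 = 13248.5939 → code 13249 (round).
Reconstructed: 3.0865479 V.
Error = 3.0863 − 3.0865479 = -0.000247852 V = -0.248 mV.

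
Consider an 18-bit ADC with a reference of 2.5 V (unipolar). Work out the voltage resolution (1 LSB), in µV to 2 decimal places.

9.54 µV

Full-scale span = 2.5 V.
LSB = 2.5 / 2^18 = 2.5 / 262144 = 9.53674e-06 V = 9.54 µV.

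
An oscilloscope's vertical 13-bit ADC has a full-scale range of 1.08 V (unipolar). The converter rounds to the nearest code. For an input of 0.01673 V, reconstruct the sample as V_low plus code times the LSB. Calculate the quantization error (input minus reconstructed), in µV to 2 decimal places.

-13.16 µV

LSB = 1.08/2^13 = 131.84 µV.
(0.01673 − 0)/0.000131836 = 126.9001; round gives code 127.
Reconstructed: 0.016743164 V.
Error = 0.01673 − 0.016743164 = -1.31641e-05 V = -13.16 µV.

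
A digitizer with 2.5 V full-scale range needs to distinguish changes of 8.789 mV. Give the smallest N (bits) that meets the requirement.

Number of steps required ≥ 2.5 V / 8.789 mV = 284.45.
Need 2^N ≥ 284.45; 2^8 = 256, 2^9 = 512.
Minimum N = 9.

9 bits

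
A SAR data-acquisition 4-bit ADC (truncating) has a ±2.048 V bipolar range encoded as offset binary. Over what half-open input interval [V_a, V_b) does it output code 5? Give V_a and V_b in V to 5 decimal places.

LSB = 4.096/2^4 = 256.000 mV.
V_a = V_low + 5·LSB = -0.768 V; V_b = V_low + 6·LSB = -0.512 V.

[-0.76800 V, -0.51200 V)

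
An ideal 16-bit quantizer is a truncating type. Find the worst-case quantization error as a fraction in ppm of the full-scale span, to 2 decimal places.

15.26 ppm

Truncating → worst-case error = 1 LSB = V_FS/2^16, so 1e+06/65536 = 15.2588 ppm of full scale.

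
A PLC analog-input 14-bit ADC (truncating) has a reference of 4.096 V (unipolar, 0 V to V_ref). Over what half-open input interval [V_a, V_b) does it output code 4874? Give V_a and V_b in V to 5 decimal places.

[1.21850 V, 1.21875 V)

LSB = 4.096/2^14 = 250.00 µV.
V_a = V_low + 4874·LSB = 1.2185 V; V_b = V_low + 4875·LSB = 1.21875 V.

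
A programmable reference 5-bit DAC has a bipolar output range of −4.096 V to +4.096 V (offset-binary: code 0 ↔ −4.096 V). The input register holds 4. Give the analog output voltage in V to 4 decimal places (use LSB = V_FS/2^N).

LSB = 8.192 V / 2^5 = 256.000 mV.
V_out = (−4.096) + 4 × 0.256 V = -3.072 V.

-3.0720 V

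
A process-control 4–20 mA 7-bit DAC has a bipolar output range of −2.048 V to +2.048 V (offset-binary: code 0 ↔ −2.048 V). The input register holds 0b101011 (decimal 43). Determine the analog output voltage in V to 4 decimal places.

-0.6720 V

LSB = 4.096 V / 2^7 = 32.000 mV.
Code 0b101011 = 43 decimal.
V_out = (−2.048) + 43 × 0.032 V = -0.672 V.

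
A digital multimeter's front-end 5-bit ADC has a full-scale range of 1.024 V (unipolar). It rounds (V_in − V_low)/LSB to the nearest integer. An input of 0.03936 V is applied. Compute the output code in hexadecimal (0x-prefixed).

LSB = 1.024 V / 32 = 32.000 mV.
(V_in − V_low)/LSB = (0.03936 − 0) / 0.032 = 1.230.
round(1.230) = 1.
In hexadecimal (0x-prefixed): 0x1.

code 0x1 (decimal 1)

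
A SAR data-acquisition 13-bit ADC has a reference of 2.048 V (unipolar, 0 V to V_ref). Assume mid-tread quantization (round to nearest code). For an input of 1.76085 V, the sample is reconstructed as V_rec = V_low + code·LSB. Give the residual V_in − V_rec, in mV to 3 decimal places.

LSB = 2.048/2^13 = 250.00 µV.
(1.76085 − 0)/0.00025 = 7043.4000; round gives code 7043.
V_rec = 0 + 7043·0.00025 = 1.76075 V.
V_in − V_rec = 0.0001 V = 0.100 mV.

0.100 mV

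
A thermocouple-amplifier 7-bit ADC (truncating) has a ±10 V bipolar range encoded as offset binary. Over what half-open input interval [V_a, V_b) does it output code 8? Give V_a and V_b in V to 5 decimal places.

[-8.75000 V, -8.59375 V)

LSB = 20/2^7 = 156.250 mV.
V_a = V_low + 8·LSB = -8.75 V; V_b = V_low + 9·LSB = -8.59375 V.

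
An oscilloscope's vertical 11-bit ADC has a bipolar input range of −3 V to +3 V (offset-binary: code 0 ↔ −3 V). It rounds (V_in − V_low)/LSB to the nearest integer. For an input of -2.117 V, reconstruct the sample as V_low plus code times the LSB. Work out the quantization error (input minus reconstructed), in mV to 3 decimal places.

1.164 mV

LSB = 6/2^11 = 2.930 mV.
(-2.117 − (−3))/0.00292969 = 301.3973; round gives code 301.
Code 301 maps back to (−3) + 301×0.00292969 V = -2.1181641 V.
Error = -2.117 − (−2.1181641) = 0.00116406 V = 1.164 mV.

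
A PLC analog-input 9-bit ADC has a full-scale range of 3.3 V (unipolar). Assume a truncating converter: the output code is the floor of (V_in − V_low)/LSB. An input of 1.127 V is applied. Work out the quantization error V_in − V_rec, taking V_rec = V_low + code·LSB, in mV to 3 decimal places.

LSB = 3.3/2^9 = 6.445 mV.
(1.127 − 0)/0.00644531 = 174.8558; ⌊·⌋ gives code 174.
Code 174 maps back to 0 + 174×0.00644531 V = 1.1214844 V.
Error = 1.127 − 1.1214844 = 0.00551562 V = 5.516 mV.

5.516 mV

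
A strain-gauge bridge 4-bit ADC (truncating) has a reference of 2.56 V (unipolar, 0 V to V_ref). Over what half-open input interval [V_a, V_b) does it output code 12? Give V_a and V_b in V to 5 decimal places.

[1.92000 V, 2.08000 V)

LSB = 2.56/2^4 = 160.000 mV.
V_a = V_low + 12·LSB = 1.92 V; V_b = V_low + 13·LSB = 2.08 V.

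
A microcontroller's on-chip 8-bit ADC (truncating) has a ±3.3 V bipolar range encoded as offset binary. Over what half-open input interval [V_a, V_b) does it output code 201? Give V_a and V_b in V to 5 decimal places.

LSB = 6.6/2^8 = 25.781 mV.
V_a = V_low + 201·LSB = 1.88203 V; V_b = V_low + 202·LSB = 1.90781 V.

[1.88203 V, 1.90781 V)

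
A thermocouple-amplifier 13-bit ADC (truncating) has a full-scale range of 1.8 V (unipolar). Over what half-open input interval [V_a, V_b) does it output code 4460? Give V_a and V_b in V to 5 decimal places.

LSB = 1.8/2^13 = 219.73 µV.
V_a = V_low + 4460·LSB = 0.97998 V; V_b = V_low + 4461·LSB = 0.9802 V.

[0.97998 V, 0.98020 V)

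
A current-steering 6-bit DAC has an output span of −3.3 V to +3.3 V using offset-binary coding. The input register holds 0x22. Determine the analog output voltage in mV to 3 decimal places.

206.250 mV

LSB = 6.6 V / 2^6 = 103.125 mV.
Code 0x22 = 34 decimal.
V_out = (−3.3) + 34 × 0.103125 V = 0.20625 V.
= 206.250 mV.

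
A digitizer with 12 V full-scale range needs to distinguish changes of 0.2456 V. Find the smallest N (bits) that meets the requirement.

6 bits

Number of steps required ≥ 12 V / 0.2456 V = 48.86.
Need 2^N ≥ 48.86; 2^5 = 32, 2^6 = 64.
Minimum N = 6.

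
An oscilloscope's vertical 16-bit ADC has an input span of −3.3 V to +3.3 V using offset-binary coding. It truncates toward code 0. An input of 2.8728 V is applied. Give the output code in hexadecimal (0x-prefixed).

code 0xEF6E (decimal 61294)

LSB = 6.6 V / 65536 = 100.71 µV.
(V_in − V_low)/LSB = (2.8728 − (−3.3)) / 0.000100708 = 61294.033.
⌊·⌋(61294.033) = 61294.
In hexadecimal (0x-prefixed): 0xEF6E.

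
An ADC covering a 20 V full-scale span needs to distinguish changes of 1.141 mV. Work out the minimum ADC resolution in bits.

Number of steps required ≥ 20 V / 1.141 mV = 17528.48.
Need 2^N ≥ 17528.48; 2^14 = 16384, 2^15 = 32768.
Minimum N = 15.

15 bits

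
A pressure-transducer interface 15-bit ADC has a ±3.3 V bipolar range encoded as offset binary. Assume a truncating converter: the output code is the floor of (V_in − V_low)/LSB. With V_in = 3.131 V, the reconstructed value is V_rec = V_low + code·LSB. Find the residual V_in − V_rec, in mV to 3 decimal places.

0.189 mV

Step size: 6.6 V ÷ 2^15 = 201.42 µV.
(V_in − V_low)/LSB = (3.131 − (−3.3))/0.000201416 = 31928.9406 → code 31928 (floor).
Code 31928 maps back to (−3.3) + 31928×0.000201416 V = 3.1308105 V.
Difference: 0.000189453 V → 0.189 mV.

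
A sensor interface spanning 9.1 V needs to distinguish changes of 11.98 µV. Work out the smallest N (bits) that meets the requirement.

20 bits

Number of steps required ≥ 9.1 V / 11.98 µV = 759599.33.
Need 2^N ≥ 759599.33; 2^19 = 524288, 2^20 = 1048576.
Minimum N = 20.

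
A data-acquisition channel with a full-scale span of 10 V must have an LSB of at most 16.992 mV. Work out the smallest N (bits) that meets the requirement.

Number of steps required ≥ 10 V / 16.992 mV = 588.51.
Need 2^N ≥ 588.51; 2^9 = 512, 2^10 = 1024.
Minimum N = 10.

10 bits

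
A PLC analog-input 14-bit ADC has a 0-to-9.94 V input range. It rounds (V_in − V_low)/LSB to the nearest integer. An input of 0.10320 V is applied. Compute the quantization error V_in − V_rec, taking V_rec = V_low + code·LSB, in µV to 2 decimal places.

62.79 µV

Step size: 9.94 V ÷ 2^14 = 0.607 mV.
(0.10320 − 0)/0.000606689 = 170.1035; round gives code 170.
Reconstructed: 0.10313721 V.
Difference: 6.2793e-05 V → 62.79 µV.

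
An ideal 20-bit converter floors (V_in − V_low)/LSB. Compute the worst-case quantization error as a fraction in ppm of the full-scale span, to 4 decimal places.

Truncating → worst-case error = 1 LSB = V_FS/2^20, so 1e+06/1048576 = 0.953674 ppm of full scale.

0.9537 ppm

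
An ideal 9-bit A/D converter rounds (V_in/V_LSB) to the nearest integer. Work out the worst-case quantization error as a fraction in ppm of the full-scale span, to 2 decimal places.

976.56 ppm

Rounding → worst-case error = ½ LSB = V_FS/2^10, so 1e+06/1024 = 976.562 ppm of full scale.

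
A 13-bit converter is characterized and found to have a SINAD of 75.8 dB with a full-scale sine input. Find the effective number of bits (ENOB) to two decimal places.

ENOB = (SINAD − 1.76) / 6.02 = (75.8 − 1.76)/6.02 = 12.299.

12.30 bits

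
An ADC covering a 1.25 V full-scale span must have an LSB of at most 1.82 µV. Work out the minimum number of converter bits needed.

Number of steps required ≥ 1.25 V / 1.82 µV = 686813.19.
Need 2^N ≥ 686813.19; 2^19 = 524288, 2^20 = 1048576.
Minimum N = 20.

20 bits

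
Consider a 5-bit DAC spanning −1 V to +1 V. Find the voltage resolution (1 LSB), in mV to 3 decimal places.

62.500 mV

Full-scale span = 2 V.
LSB = 2 / 2^5 = 2 / 32 = 0.0625 V = 62.500 mV.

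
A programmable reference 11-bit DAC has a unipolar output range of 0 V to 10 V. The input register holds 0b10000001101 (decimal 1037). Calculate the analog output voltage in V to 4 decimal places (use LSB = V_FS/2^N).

LSB = 10 V / 2^11 = 4.883 mV.
Code 0b10000001101 = 1037 decimal.
V_out = 0 + 1037 × 0.00488281 V = 5.06348 V.

5.0635 V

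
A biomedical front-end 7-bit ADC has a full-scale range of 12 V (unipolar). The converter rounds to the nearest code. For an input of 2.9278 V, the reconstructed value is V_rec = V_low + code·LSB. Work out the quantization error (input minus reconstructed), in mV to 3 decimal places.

One LSB is 12 V / 128 = 93.750 mV.
(V_in − V_low)/LSB = (2.9278 − 0)/0.09375 = 31.2299 → code 31 (round).
Code 31 maps back to 0 + 31×0.09375 V = 2.90625 V.
Error = 2.9278 − 2.90625 = 0.02155 V = 21.550 mV.

21.550 mV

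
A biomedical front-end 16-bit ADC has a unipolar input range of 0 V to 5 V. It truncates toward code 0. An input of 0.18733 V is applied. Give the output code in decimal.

code 2455

Full-scale span = 5 V; LSB = 5/2^16 = 76.29 µV.
Input sits at 2455.372 steps above V_low.
⌊·⌋(2455.372) = 2455.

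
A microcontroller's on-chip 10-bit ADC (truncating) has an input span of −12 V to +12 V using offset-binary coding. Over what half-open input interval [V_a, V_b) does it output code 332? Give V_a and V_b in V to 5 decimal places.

LSB = 24/2^10 = 23.438 mV.
V_a = V_low + 332·LSB = -4.21875 V; V_b = V_low + 333·LSB = -4.19531 V.

[-4.21875 V, -4.19531 V)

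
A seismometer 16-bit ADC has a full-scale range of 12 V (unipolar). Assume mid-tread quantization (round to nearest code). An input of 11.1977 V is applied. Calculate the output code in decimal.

With 65536 levels over 12 V, one step is 183.11 µV.
(V_in − V_low)/LSB = (11.1977 − 0) / 0.000183105 = 61154.372.
Round → code 61154.

code 61154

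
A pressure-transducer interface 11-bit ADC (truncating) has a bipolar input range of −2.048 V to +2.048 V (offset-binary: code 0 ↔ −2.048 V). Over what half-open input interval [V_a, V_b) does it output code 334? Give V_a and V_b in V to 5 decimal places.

LSB = 4.096/2^11 = 2.000 mV.
V_a = V_low + 334·LSB = -1.38 V; V_b = V_low + 335·LSB = -1.378 V.

[-1.38000 V, -1.37800 V)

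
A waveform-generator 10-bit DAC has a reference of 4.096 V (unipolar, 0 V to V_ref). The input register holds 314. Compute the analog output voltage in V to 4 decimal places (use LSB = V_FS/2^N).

LSB = 4.096 V / 2^10 = 4.000 mV.
V_out = 0 + 314 × 0.004 V = 1.256 V.

1.2560 V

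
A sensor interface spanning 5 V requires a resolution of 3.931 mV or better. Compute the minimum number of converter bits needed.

11 bits

Number of steps required ≥ 5 V / 3.931 mV = 1271.94.
Need 2^N ≥ 1271.94; 2^10 = 1024, 2^11 = 2048.
Minimum N = 11.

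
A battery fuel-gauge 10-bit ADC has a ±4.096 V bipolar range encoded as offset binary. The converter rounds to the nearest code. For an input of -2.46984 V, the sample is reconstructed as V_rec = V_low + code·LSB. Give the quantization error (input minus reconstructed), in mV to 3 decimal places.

LSB = 8.192/2^10 = 8.000 mV.
Scaled input = 203.2700 LSBs, so code = 203.
Reconstructed: -2.472 V.
V_in − V_rec = 0.00216 V = 2.160 mV.

2.160 mV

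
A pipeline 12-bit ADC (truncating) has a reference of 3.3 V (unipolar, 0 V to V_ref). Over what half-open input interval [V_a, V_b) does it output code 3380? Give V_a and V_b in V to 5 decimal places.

[2.72314 V, 2.72395 V)

LSB = 3.3/2^12 = 0.806 mV.
V_a = V_low + 3380·LSB = 2.72314 V; V_b = V_low + 3381·LSB = 2.72395 V.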